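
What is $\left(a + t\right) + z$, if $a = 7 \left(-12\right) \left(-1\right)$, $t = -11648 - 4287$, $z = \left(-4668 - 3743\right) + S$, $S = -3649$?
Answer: $-27911$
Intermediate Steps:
$z = -12060$ ($z = \left(-4668 - 3743\right) - 3649 = -8411 - 3649 = -12060$)
$t = -15935$ ($t = -11648 - 4287 = -15935$)
$a = 84$ ($a = \left(-84\right) \left(-1\right) = 84$)
$\left(a + t\right) + z = \left(84 - 15935\right) - 12060 = -15851 - 12060 = -27911$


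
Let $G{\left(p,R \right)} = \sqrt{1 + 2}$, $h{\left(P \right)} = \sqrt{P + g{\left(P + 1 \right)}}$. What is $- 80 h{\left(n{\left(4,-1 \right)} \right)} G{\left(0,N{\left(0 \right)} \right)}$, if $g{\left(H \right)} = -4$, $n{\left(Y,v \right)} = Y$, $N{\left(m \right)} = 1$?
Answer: $0$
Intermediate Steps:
$h{\left(P \right)} = \sqrt{-4 + P}$ ($h{\left(P \right)} = \sqrt{P - 4} = \sqrt{-4 + P}$)
$G{\left(p,R \right)} = \sqrt{3}$
$- 80 h{\left(n{\left(4,-1 \right)} \right)} G{\left(0,N{\left(0 \right)} \right)} = - 80 \sqrt{-4 + 4} \sqrt{3} = - 80 \sqrt{0} \sqrt{3} = \left(-80\right) 0 \sqrt{3} = 0 \sqrt{3} = 0$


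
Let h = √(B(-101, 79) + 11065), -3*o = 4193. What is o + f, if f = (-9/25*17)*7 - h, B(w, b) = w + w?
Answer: -108038/75 - 3*√1207 ≈ -1544.7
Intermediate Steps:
o = -4193/3 (o = -⅓*4193 = -4193/3 ≈ -1397.7)
B(w, b) = 2*w
h = 3*√1207 (h = √(2*(-101) + 11065) = √(-202 + 11065) = √10863 = 3*√1207 ≈ 104.23)
f = -1071/25 - 3*√1207 (f = (-9/25*17)*7 - 3*√1207 = (-9*1/25*17)*7 - 3*√1207 = -9/25*17*7 - 3*√1207 = -153/25*7 - 3*√1207 = -1071/25 - 3*√1207 ≈ -147.07)
o + f = -4193/3 + (-1071/25 - 3*√1207) = -108038/75 - 3*√1207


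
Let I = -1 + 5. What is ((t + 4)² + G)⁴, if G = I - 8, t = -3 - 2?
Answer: 81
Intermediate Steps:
I = 4
t = -5
G = -4 (G = 4 - 8 = -4)
((t + 4)² + G)⁴ = ((-5 + 4)² - 4)⁴ = ((-1)² - 4)⁴ = (1 - 4)⁴ = (-3)⁴ = 81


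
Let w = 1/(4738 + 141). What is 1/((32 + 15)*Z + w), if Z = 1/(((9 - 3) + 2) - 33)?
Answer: -121975/229288 ≈ -0.53197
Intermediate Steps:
Z = -1/25 (Z = 1/((6 + 2) - 33) = 1/(8 - 33) = 1/(-25) = -1/25 ≈ -0.040000)
w = 1/4879 ≈ 0.00020496
1/((32 + 15)*Z + w) = 1/((32 + 15)*(-1/25) + 1/4879) = 1/(47*(-1/25) + 1/4879) = 1/(-47/25 + 1/4879) = 1/(-229288/121975) = -121975/229288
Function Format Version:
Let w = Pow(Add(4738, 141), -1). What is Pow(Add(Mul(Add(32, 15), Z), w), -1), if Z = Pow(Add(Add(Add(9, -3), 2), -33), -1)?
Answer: Rational(-121975, 229288) ≈ -0.53197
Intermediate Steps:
Z = Rational(-1, 25) (Z = Pow(Add(Add(6, 2), -33), -1) = Pow(Add(8, -33), -1) = Pow(-25, -1) = Rational(-1, 25) ≈ -0.040000)
w = Rational(1, 4879) (w = Pow(4879, -1) = Rational(1, 4879) ≈ 0.00020496)
Pow(Add(Mul(Add(32, 15), Z), w), -1) = Pow(Add(Mul(Add(32, 15), Rational(-1, 25)), Rational(1, 4879)), -1) = Pow(Add(Mul(47, Rational(-1, 25)), Rational(1, 4879)), -1) = Pow(Add(Rational(-47, 25), Rational(1, 4879)), -1) = Pow(Rational(-229288, 121975), -1) = Rational(-121975, 229288)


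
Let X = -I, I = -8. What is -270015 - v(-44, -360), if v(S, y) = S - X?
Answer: -269963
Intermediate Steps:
X = 8 (X = -1*(-8) = 8)
v(S, y) = -8 + S (v(S, y) = S - 1*8 = S - 8 = -8 + S)
-270015 - v(-44, -360) = -270015 - (-8 - 44) = -270015 - 1*(-52) = -270015 + 52 = -269963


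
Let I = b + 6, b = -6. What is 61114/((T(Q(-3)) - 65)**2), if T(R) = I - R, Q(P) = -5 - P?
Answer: 61114/3969 ≈ 15.398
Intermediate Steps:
I = 0 (I = -6 + 6 = 0)
T(R) = -R (T(R) = 0 - R = -R)
61114/((T(Q(-3)) - 65)**2) = 61114/((-(-5 - 1*(-3)) - 65)**2) = 61114/((-(-5 + 3) - 65)**2) = 61114/((-1*(-2) - 65)**2) = 61114/((2 - 65)**2) = 61114/((-63)**2) = 61114/3969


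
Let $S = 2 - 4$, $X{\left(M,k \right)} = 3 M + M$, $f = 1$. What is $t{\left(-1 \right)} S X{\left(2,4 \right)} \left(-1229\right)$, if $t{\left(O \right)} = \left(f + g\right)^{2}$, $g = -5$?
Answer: $314624$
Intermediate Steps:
$X{\left(M,k \right)} = 4 M$
$t{\left(O \right)} = 16$ ($t{\left(O \right)} = \left(1 - 5\right)^{2} = \left(-4\right)^{2} = 16$)
$S = -2$
$t{\left(-1 \right)} S X{\left(2,4 \right)} \left(-1229\right) = 16 \left(-2\right) 4 \cdot 2 \left(-1229\right) = \left(-32\right) 8 \left(-1229\right) = \left(-256\right) \left(-1229\right) = 314624$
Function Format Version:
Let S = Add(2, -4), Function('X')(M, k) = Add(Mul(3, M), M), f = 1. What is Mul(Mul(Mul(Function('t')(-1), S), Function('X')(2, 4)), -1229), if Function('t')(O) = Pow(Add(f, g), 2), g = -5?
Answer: 314624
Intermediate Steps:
Function('X')(M, k) = Mul(4, M)
Function('t')(O) = 16 (Function('t')(O) = Pow(Add(1, -5), 2) = Pow(-4, 2) = 16)
S = -2
Mul(Mul(Mul(Function('t')(-1), S), Function('X')(2, 4)), -1229) = Mul(Mul(Mul(16, -2), Mul(4, 2)), -1229) = Mul(Mul(-32, 8), -1229) = Mul(-256, -1229) = 314624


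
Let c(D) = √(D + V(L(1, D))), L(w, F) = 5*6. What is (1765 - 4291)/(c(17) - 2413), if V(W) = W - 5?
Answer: 6095238/5822527 + 2526*√42/5822527 ≈ 1.0496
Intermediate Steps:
L(w, F) = 30
V(W) = -5 + W
c(D) = √(25 + D) (c(D) = √(D + (-5 + 30)) = √(D + 25) = √(25 + D))
(1765 - 4291)/(c(17) - 2413) = (1765 - 4291)/(√(25 + 17) - 2413) = -2526/(√42 - 2413) = -2526/(-2413 + √42)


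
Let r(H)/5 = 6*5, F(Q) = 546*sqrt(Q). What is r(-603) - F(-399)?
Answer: 150 - 546*I*sqrt(399) ≈ 150.0 - 10906.0*I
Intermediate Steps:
r(H) = 150 (r(H) = 5*(6*5) = 5*30 = 150)
r(-603) - F(-399) = 150 - 546*sqrt(-399) = 150 - 546*I*sqrt(399)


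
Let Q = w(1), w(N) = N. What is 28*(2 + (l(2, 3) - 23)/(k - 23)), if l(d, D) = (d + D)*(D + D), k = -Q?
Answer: 287/6 ≈ 47.833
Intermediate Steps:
Q = 1
k = -1 (k = -1*1 = -1)
l(d, D) = 2*D*(D + d) (l(d, D) = (D + d)*(2*D) = 2*D*(D + d))
28*(2 + (l(2, 3) - 23)/(k - 23)) = 28*(2 + (2*3*(3 + 2) - 23)/(-1 - 23)) = 28*(2 + (2*3*5 - 23)/(-24)) = 28*(2 + (30 - 23)*(-1/24)) = 28*(2 + 7*(-1/24)) = 28*(2 - 7/24) = 28*(41/24) = 287/6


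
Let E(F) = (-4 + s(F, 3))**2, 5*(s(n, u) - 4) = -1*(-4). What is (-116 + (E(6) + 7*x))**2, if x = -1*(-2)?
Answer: 6421156/625 ≈ 10274.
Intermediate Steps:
s(n, u) = 24/5 (s(n, u) = 4 + (-1*(-4))/5 = 4 + (1/5)*4 = 4 + 4/5 = 24/5)
E(F) = 16/25 (E(F) = (-4 + 24/5)**2 = (4/5)**2 = 16/25)
x = 2
(-116 + (E(6) + 7*x))**2 = (-116 + (16/25 + 7*2))**2 = (-116 + (16/25 + 14))**2 = (-116 + 366/25)**2 = (-2534/25)**2 = 6421156/625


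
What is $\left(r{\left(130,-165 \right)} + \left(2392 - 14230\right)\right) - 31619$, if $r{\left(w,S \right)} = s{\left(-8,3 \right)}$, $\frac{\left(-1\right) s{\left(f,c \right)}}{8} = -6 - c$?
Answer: $-43385$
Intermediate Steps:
$s{\left(f,c \right)} = 48 + 8 c$ ($s{\left(f,c \right)} = - 8 \left(-6 - c\right) = 48 + 8 c$)
$r{\left(w,S \right)} = 72$ ($r{\left(w,S \right)} = 48 + 8 \cdot 3 = 48 + 24 = 72$)
$\left(r{\left(130,-165 \right)} + \left(2392 - 14230\right)\right) - 31619 = \left(72 + \left(2392 - 14230\right)\right) - 31619 = \left(72 - 11838\right) - 31619 = -11766 - 31619 = -43385$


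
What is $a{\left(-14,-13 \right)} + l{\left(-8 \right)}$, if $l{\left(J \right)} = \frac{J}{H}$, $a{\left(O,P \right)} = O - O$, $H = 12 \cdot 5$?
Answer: $- \frac{2}{15} \approx -0.13333$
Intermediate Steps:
$H = 60$
$a{\left(O,P \right)} = 0$
$l{\left(J \right)} = \frac{J}{60}$
$a{\left(-14,-13 \right)} + l{\left(-8 \right)} = 0 + \frac{1}{60} \left(-8\right) = 0 - \frac{2}{15} = - \frac{2}{15}$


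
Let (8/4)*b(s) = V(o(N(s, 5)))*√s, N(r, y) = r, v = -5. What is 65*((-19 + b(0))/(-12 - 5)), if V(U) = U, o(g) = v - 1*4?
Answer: 1235/17 ≈ 72.647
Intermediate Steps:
o(g) = -9 (o(g) = -5 - 1*4 = -5 - 4 = -9)
b(s) = -9*√s/2 (b(s) = (-9*√s)/2 = -9*√s/2)
65*((-19 + b(0))/(-12 - 5)) = 65*((-19 - 9*√0/2)/(-12 - 5)) = 65*((-19 - 9/2*0)/(-17)) = 65*((-19 + 0)*(-1/17)) = 65*(-19*(-1/17)) = 65*(19/17) = 1235/17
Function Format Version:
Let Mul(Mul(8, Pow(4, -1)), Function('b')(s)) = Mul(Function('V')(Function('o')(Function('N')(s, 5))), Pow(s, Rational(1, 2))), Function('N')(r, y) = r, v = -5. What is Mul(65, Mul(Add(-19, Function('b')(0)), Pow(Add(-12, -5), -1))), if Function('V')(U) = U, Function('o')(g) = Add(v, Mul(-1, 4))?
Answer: Rational(1235, 17) ≈ 72.647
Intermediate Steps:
Function('o')(g) = -9 (Function('o')(g) = Add(-5, Mul(-1, 4)) = Add(-5, -4) = -9)
Function('b')(s) = Mul(Rational(-9, 2), Pow(s, Rational(1, 2))) (Function('b')(s) = Mul(Rational(1, 2), Mul(-9, Pow(s, Rational(1, 2)))) = Mul(Rational(-9, 2), Pow(s, Rational(1, 2))))
Mul(65, Mul(Add(-19, Function('b')(0)), Pow(Add(-12, -5), -1))) = Mul(65, Mul(Add(-19, Mul(Rational(-9, 2), Pow(0, Rational(1, 2)))), Pow(Add(-12, -5), -1))) = Mul(65, Mul(Add(-19, Mul(Rational(-9, 2), 0)), Pow(-17, -1))) = Mul(65, Mul(Add(-19, 0), Rational(-1, 17))) = Mul(65, Mul(-19, Rational(-1, 17))) = Mul(65, Rational(19, 17)) = Rational(1235, 17)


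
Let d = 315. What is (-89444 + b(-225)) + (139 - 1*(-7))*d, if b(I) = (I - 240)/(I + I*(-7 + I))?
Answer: -150568141/3465 ≈ -43454.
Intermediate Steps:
b(I) = (-240 + I)/(I + I*(-7 + I))
(-89444 + b(-225)) + (139 - 1*(-7))*d = (-89444 + (-240 - 225)/((-225)*(-6 - 225))) + (139 - 1*(-7))*315 = (-89444 - 1/225*(-465)/(-231)) + (139 + 7)*315 = (-89444 - 1/225*(-1/231)*(-465)) + 146*315 = (-89444 - 31/3465) + 45990 = -309923491/3465 + 45990 = -150568141/3465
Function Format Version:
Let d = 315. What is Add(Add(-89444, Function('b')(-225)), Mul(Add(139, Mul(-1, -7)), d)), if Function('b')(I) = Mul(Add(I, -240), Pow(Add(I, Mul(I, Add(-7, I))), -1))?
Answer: Rational(-150568141, 3465) ≈ -43454.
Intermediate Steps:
Function('b')(I) = Mul(Pow(Add(I, Mul(I, Add(-7, I))), -1), Add(-240, I)) (Function('b')(I) = Mul(Add(-240, I), Pow(Add(I, Mul(I, Add(-7, I))), -1)) = Mul(Pow(Add(I, Mul(I, Add(-7, I))), -1), Add(-240, I)))
Add(Add(-89444, Function('b')(-225)), Mul(Add(139, Mul(-1, -7)), d)) = Add(Add(-89444, Mul(Pow(-225, -1), Pow(Add(-6, -225), -1), Add(-240, -225))), Mul(Add(139, Mul(-1, -7)), 315)) = Add(Add(-89444, Mul(Rational(-1, 225), Pow(-231, -1), -465)), Mul(Add(139, 7), 315)) = Add(Add(-89444, Mul(Rational(-1, 225), Rational(-1, 231), -465)), Mul(146, 315)) = Add(Add(-89444, Rational(-31, 3465)), 45990) = Add(Rational(-309923491, 3465), 45990) = Rational(-150568141, 3465)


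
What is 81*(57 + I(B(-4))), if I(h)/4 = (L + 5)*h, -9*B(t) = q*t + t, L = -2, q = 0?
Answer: 5049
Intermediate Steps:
B(t) = -t/9 (B(t) = -(0*t + t)/9 = -(0 + t)/9 = -t/9)
I(h) = 12*h (I(h) = 4*((-2 + 5)*h) = 4*(3*h) = 12*h)
81*(57 + I(B(-4))) = 81*(57 + 12*(-⅑*(-4))) = 81*(57 + 12*(4/9)) = 81*(57 + 16/3) = 81*(187/3) = 5049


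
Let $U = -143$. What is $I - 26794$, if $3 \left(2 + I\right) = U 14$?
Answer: $- \frac{82390}{3} \approx -27463.0$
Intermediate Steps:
$I = - \frac{2008}{3}$ ($I = -2 + \frac{\left(-143\right) 14}{3} = -2 + \frac{1}{3} \left(-2002\right) = -2 - \frac{2002}{3} = - \frac{2008}{3} \approx -669.33$)
$I - 26794 = - \frac{2008}{3} - 26794 = - \frac{82390}{3}$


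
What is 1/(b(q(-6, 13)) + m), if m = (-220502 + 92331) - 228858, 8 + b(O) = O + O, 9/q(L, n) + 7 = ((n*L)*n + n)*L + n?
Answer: -334/119250357 ≈ -2.8008e-6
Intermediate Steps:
q(L, n) = 9/(-7 + n + L*(n + L*n²)) (q(L, n) = 9/(-7 + (((n*L)*n + n)*L + n)) = 9/(-7 + (((L*n)*n + n)*L + n)) = 9/(-7 + ((L*n² + n)*L + n)) = 9/(-7 + ((n + L*n²)*L + n)) = 9/(-7 + (L*(n + L*n²) + n)) = 9/(-7 + (n + L*(n + L*n²))) = 9/(-7 + n + L*(n + L*n²)))
b(O) = -8 + 2*O (b(O) = -8 + (O + O) = -8 + 2*O)
m = -357029 (m = -128171 - 228858 = -357029)
1/(b(q(-6, 13)) + m) = 1/((-8 + 2*(9/(-7 + 13 - 6*13 + (-6)²*13²))) - 357029) = 1/((-8 + 2*(9/(-7 + 13 - 78 + 36*169))) - 357029) = 1/((-8 + 2*(9/(-7 + 13 - 78 + 6084))) - 357029) = 1/((-8 + 2*(9/6012)) - 357029) = 1/((-8 + 2*(9*(1/6012))) - 357029) = 1/((-8 + 2*(1/668)) - 357029) = 1/((-8 + 1/334) - 357029) = 1/(-2671/334 - 357029) = 1/(-119250357/334) = -334/119250357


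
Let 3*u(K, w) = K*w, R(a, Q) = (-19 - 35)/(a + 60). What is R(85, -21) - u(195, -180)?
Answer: 1696446/145 ≈ 11700.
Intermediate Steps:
R(a, Q) = -54/(60 + a)
u(K, w) = K*w/3 (u(K, w) = (K*w)/3 = K*w/3)
R(85, -21) - u(195, -180) = -54/(60 + 85) - 195*(-180)/3 = -54/145 - 1*(-11700) = -54*1/145 + 11700 = -54/145 + 11700 = 1696446/145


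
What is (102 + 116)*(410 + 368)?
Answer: 169604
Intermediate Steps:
(102 + 116)*(410 + 368) = 218*778 = 169604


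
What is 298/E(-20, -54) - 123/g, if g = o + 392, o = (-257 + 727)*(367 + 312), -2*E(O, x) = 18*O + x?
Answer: 95192095/66141054 ≈ 1.4392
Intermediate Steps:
E(O, x) = -9*O - x/2 (E(O, x) = -(18*O + x)/2 = -(x + 18*O)/2 = -9*O - x/2)
o = 319130 (o = 470*679 = 319130)
g = 319522 (g = 319130 + 392 = 319522)
298/E(-20, -54) - 123/g = 298/(-9*(-20) - ½*(-54)) - 123/319522 = 298/(180 + 27) - 123*1/319522 = 298/207 - 123/319522 = 95192095/66141054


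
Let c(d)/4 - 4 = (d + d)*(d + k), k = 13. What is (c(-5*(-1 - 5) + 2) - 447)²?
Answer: 122965921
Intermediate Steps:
c(d) = 16 + 8*d*(13 + d) (c(d) = 16 + 4*((d + d)*(d + 13)) = 16 + 4*((2*d)*(13 + d)) = 16 + 4*(2*d*(13 + d)) = 16 + 8*d*(13 + d))
(c(-5*(-1 - 5) + 2) - 447)² = ((16 + 8*(-5*(-1 - 5) + 2)² + 104*(-5*(-1 - 5) + 2)) - 447)² = ((16 + 8*(-5*(-6) + 2)² + 104*(-5*(-6) + 2)) - 447)² = ((16 + 8*(30 + 2)² + 104*(30 + 2)) - 447)² = ((16 + 8*32² + 104*32) - 447)² = ((16 + 8*1024 + 3328) - 447)² = ((16 + 8192 + 3328) - 447)² = (11536 - 447)² = 11089² = 122965921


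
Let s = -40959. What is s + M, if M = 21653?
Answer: -19306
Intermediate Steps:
s + M = -40959 + 21653 = -19306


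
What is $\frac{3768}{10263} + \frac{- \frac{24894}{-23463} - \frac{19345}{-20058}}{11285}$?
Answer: $\frac{22470781516111}{61174348923270} \approx 0.36732$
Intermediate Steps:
$\frac{3768}{10263} + \frac{- \frac{24894}{-23463} - \frac{19345}{-20058}}{11285} = 3768 \cdot \frac{1}{10263} + \left(\left(-24894\right) \left(- \frac{1}{23463}\right) - - \frac{19345}{20058}\right) \frac{1}{11285} = \frac{1256}{3421} + \left(\frac{922}{869} + \frac{19345}{20058}\right) \frac{1}{11285} = \frac{1256}{3421} + \frac{35304281}{17430402} \cdot \frac{1}{11285} = \frac{1256}{3421} + \frac{35304281}{196702086570} = \frac{22470781516111}{61174348923270}$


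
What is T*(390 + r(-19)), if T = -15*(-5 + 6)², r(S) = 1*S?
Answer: -5565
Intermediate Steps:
r(S) = S
T = -15 (T = -15*1² = -15*1 = -15)
T*(390 + r(-19)) = -15*(390 - 19) = -15*371 = -5565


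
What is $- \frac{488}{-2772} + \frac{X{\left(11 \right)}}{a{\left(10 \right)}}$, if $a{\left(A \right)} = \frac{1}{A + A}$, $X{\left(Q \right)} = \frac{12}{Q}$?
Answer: $\frac{15242}{693} \approx 21.994$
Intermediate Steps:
$a{\left(A \right)} = \frac{1}{2 A}$
$- \frac{488}{-2772} + \frac{X{\left(11 \right)}}{a{\left(10 \right)}} = - \frac{488}{-2772} + \frac{12 \cdot \frac{1}{11}}{\frac{1}{2} \cdot \frac{1}{10}} = \left(-488\right) \left(- \frac{1}{2772}\right) + \frac{12 \cdot \frac{1}{11}}{\frac{1}{2} \cdot \frac{1}{10}} = \frac{122}{693} + \frac{12 \frac{1}{\frac{1}{20}}}{11} = \frac{122}{693} + \frac{12}{11} \cdot 20 = \frac{122}{693} + \frac{240}{11} = \frac{15242}{693}$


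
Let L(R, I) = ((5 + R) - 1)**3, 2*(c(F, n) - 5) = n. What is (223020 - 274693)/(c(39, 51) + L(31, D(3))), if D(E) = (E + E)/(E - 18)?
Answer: -103346/85811 ≈ -1.2043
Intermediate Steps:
c(F, n) = 5 + n/2
D(E) = 2*E/(-18 + E) (D(E) = (2*E)/(-18 + E) = 2*E/(-18 + E))
L(R, I) = (4 + R)**3
(223020 - 274693)/(c(39, 51) + L(31, D(3))) = (223020 - 274693)/((5 + (1/2)*51) + (4 + 31)**3) = -51673/((5 + 51/2) + 35**3) = -51673/(61/2 + 42875) = -51673/85811/2 = -51673*2/85811 = -103346/85811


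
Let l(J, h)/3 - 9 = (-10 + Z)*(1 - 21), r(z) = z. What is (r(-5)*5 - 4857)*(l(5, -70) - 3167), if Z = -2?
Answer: 11814440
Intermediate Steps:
l(J, h) = 747 (l(J, h) = 27 + 3*((-10 - 2)*(1 - 21)) = 27 + 3*(-12*(-20)) = 27 + 3*240 = 27 + 720 = 747)
(r(-5)*5 - 4857)*(l(5, -70) - 3167) = (-5*5 - 4857)*(747 - 3167) = (-25 - 4857)*(-2420) = -4882*(-2420) = 11814440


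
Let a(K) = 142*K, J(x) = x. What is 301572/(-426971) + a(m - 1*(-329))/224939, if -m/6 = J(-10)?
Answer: -44250280010/96042429769 ≈ -0.46074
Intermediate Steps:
m = 60 (m = -6*(-10) = 60)
301572/(-426971) + a(m - 1*(-329))/224939 = 301572/(-426971) + (142*(60 - 1*(-329)))/224939 = 301572*(-1/426971) + (142*(60 + 329))*(1/224939) = -301572/426971 + (142*389)*(1/224939) = -301572/426971 + 55238*(1/224939) = -301572/426971 + 55238/224939 = -44250280010/96042429769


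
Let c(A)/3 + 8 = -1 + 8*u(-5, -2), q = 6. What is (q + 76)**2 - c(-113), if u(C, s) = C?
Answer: 6871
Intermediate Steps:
c(A) = -147 (c(A) = -24 + 3*(-1 + 8*(-5)) = -24 + 3*(-1 - 40) = -24 + 3*(-41) = -24 - 123 = -147)
(q + 76)**2 - c(-113) = (6 + 76)**2 - 1*(-147) = 82**2 + 147 = 6724 + 147 = 6871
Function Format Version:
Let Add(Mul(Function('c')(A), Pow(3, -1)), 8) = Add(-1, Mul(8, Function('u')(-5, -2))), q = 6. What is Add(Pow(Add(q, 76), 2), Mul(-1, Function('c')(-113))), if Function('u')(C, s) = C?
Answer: 6871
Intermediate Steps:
Function('c')(A) = -147 (Function('c')(A) = Add(-24, Mul(3, Add(-1, Mul(8, -5)))) = Add(-24, Mul(3, Add(-1, -40))) = Add(-24, Mul(3, -41)) = Add(-24, -123) = -147)
Add(Pow(Add(q, 76), 2), Mul(-1, Function('c')(-113))) = Add(Pow(Add(6, 76), 2), Mul(-1, -147)) = Add(Pow(82, 2), 147) = Add(6724, 147) = 6871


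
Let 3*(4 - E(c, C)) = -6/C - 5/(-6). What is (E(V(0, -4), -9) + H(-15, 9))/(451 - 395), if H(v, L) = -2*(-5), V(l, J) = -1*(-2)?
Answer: 27/112 ≈ 0.24107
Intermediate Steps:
V(l, J) = 2
E(c, C) = 67/18 + 2/C (E(c, C) = 4 - (-6/C - 5/(-6))/3 = 4 - (-6/C - 5*(-⅙))/3 = 4 - (-6/C + ⅚)/3 = 4 - (⅚ - 6/C)/3 = 4 + (-5/18 + 2/C) = 67/18 + 2/C)
H(v, L) = 10
(E(V(0, -4), -9) + H(-15, 9))/(451 - 395) = ((67/18 + 2/(-9)) + 10)/(451 - 395) = ((67/18 + 2*(-⅑)) + 10)/56 = ((67/18 - 2/9) + 10)*(1/56) = (7/2 + 10)*(1/56) = (27/2)*(1/56) = 27/112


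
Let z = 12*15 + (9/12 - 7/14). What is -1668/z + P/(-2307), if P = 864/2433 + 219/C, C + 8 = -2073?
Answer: -8659252329821/935738587259 ≈ -9.2539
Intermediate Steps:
C = -2081 (C = -8 - 2073 = -2081)
z = 721/4 (z = 180 + (9*(1/12) - 7*1/14) = 180 + (¾ - ½) = 180 + ¼ = 721/4 ≈ 180.25)
P = 421719/1687691 (P = 864/2433 + 219/(-2081) = 864*(1/2433) + 219*(-1/2081) = 288/811 - 219/2081 = 421719/1687691 ≈ 0.24988)
-1668/z + P/(-2307) = -1668/721/4 + (421719/1687691)/(-2307) = -1668*4/721 + (421719/1687691)*(-1/2307) = -6672/721 - 140573/1297834379 = -8659252329821/935738587259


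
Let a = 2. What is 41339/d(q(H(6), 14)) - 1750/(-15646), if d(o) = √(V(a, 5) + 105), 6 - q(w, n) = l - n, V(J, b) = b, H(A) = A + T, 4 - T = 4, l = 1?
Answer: 875/7823 + 41339*√110/110 ≈ 3941.6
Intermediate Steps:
T = 0 (T = 4 - 1*4 = 4 - 4 = 0)
H(A) = A (H(A) = A + 0 = A)
q(w, n) = 5 + n (q(w, n) = 6 - (1 - n) = 6 + (-1 + n) = 5 + n)
d(o) = √110 (d(o) = √(5 + 105) = √110)
41339/d(q(H(6), 14)) - 1750/(-15646) = 41339/(√110) - 1750/(-15646) = 41339*(√110/110) - 1750*(-1/15646) = 41339*√110/110 + 875/7823 = 875/7823 + 41339*√110/110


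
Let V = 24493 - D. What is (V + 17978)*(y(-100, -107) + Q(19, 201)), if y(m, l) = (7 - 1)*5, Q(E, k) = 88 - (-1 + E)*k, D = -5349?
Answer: -167370000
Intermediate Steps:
V = 29842 (V = 24493 - 1*(-5349) = 24493 + 5349 = 29842)
Q(E, k) = 88 - k*(-1 + E)
y(m, l) = 30 (y(m, l) = 6*5 = 30)
(V + 17978)*(y(-100, -107) + Q(19, 201)) = (29842 + 17978)*(30 + (88 + 201 - 1*19*201)) = 47820*(30 + (88 + 201 - 3819)) = 47820*(30 - 3530) = 47820*(-3500) = -167370000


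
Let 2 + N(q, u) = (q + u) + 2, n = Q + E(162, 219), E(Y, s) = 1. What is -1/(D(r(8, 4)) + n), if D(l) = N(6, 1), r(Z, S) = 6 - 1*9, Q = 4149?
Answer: -1/4157 ≈ -0.00024056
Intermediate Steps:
r(Z, S) = -3 (r(Z, S) = 6 - 9 = -3)
n = 4150 (n = 4149 + 1 = 4150)
N(q, u) = q + u (N(q, u) = -2 + ((q + u) + 2) = -2 + (2 + q + u) = q + u)
D(l) = 7 (D(l) = 6 + 1 = 7)
-1/(D(r(8, 4)) + n) = -1/(7 + 4150) = -1/4157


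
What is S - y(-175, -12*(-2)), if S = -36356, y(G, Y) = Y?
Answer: -36380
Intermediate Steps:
S - y(-175, -12*(-2)) = -36356 - (-12)*(-2) = -36356 - 1*24 = -36356 - 24 = -36380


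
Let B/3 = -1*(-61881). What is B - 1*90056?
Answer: 95587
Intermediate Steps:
B = 185643 (B = 3*(-1*(-61881)) = 3*61881 = 185643)
B - 1*90056 = 185643 - 1*90056 = 185643 - 90056 = 95587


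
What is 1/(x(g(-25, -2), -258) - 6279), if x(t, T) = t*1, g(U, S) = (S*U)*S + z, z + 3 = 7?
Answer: -1/6375 ≈ -0.00015686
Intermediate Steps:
z = 4 (z = -3 + 7 = 4)
g(U, S) = 4 + U*S² (g(U, S) = (S*U)*S + 4 = U*S² + 4 = 4 + U*S²)
x(t, T) = t
1/(x(g(-25, -2), -258) - 6279) = 1/((4 - 25*(-2)²) - 6279) = 1/((4 - 25*4) - 6279) = 1/((4 - 100) - 6279) = 1/(-96 - 6279) = 1/(-6375) = -1/6375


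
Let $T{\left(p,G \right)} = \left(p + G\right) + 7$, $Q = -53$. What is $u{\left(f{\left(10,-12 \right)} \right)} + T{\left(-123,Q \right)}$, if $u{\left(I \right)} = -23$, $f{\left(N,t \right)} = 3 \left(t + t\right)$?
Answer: $-192$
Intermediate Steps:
$f{\left(N,t \right)} = 6 t$ ($f{\left(N,t \right)} = 3 \cdot 2 t = 6 t$)
$T{\left(p,G \right)} = 7 + G + p$ ($T{\left(p,G \right)} = \left(G + p\right) + 7 = 7 + G + p$)
$u{\left(f{\left(10,-12 \right)} \right)} + T{\left(-123,Q \right)} = -23 - 169 = -192$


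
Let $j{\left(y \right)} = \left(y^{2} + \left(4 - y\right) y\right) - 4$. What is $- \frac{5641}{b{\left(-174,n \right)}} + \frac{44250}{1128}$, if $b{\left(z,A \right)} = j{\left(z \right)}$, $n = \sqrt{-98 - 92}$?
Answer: $\frac{388938}{8225} \approx 47.287$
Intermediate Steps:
$n = i \sqrt{190}$ ($n = \sqrt{-190} = i \sqrt{190} \approx 13.784 i$)
$j{\left(y \right)} = -4 + y^{2} + y \left(4 - y\right)$ ($j{\left(y \right)} = \left(y^{2} + y \left(4 - y\right)\right) - 4 = -4 + y^{2} + y \left(4 - y\right)$)
$b{\left(z,A \right)} = -4 + 4 z$
$- \frac{5641}{b{\left(-174,n \right)}} + \frac{44250}{1128} = - \frac{5641}{-4 + 4 \left(-174\right)} + \frac{44250}{1128} = - \frac{5641}{-4 - 696} + 44250 \cdot \frac{1}{1128} = - \frac{5641}{-700} + \frac{7375}{188} = \left(-5641\right) \left(- \frac{1}{700}\right) + \frac{7375}{188} = \frac{5641}{700} + \frac{7375}{188} = \frac{388938}{8225}$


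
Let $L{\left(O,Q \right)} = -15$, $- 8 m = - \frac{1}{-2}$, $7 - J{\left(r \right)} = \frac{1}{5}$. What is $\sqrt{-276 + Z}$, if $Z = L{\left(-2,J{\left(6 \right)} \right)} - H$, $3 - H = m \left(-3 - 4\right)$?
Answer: $\frac{i \sqrt{4697}}{4} \approx 17.134 i$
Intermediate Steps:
$J{\left(r \right)} = \frac{34}{5}$ ($J{\left(r \right)} = 7 - \frac{1}{5} = \frac{34}{5}$)
$m = - \frac{1}{16}$ ($m = - \frac{\left(-1\right) \frac{1}{-2}}{8} = - \frac{\left(-1\right) \left(- \frac{1}{2}\right)}{8} = \left(- \frac{1}{8}\right) \frac{1}{2} = - \frac{1}{16} \approx -0.0625$)
$H = \frac{41}{16}$ ($H = 3 - - \frac{-3 - 4}{16} = 3 - \left(- \frac{1}{16}\right) \left(-7\right) = 3 - \frac{7}{16} = \frac{41}{16} \approx 2.5625$)
$Z = - \frac{281}{16}$ ($Z = -15 - \frac{41}{16} = - \frac{281}{16} \approx -17.563$)
$\sqrt{-276 + Z} = \sqrt{-276 - \frac{281}{16}} = \sqrt{- \frac{4697}{16}} = \frac{i \sqrt{4697}}{4}$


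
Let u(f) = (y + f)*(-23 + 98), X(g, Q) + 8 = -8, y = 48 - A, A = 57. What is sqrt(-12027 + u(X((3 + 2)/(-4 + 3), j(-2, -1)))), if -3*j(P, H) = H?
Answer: I*sqrt(13902) ≈ 117.91*I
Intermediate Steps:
j(P, H) = -H/3
y = -9 (y = 48 - 1*57 = 48 - 57 = -9)
X(g, Q) = -16 (X(g, Q) = -8 - 8 = -16)
u(f) = -675 + 75*f (u(f) = (-9 + f)*(-23 + 98) = (-9 + f)*75 = -675 + 75*f)
sqrt(-12027 + u(X((3 + 2)/(-4 + 3), j(-2, -1)))) = sqrt(-12027 + (-675 + 75*(-16))) = sqrt(-12027 + (-675 - 1200)) = sqrt(-12027 - 1875) = sqrt(-13902) = I*sqrt(13902)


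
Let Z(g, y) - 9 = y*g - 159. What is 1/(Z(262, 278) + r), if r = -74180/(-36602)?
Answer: 18301/1330263576 ≈ 1.3757e-5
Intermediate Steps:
Z(g, y) = -150 + g*y (Z(g, y) = 9 + (y*g - 159) = 9 + (g*y - 159) = 9 + (-159 + g*y) = -150 + g*y)
r = 37090/18301 (r = -74180*(-1/36602) = 37090/18301 ≈ 2.0267)
1/(Z(262, 278) + r) = 1/((-150 + 262*278) + 37090/18301) = 1/((-150 + 72836) + 37090/18301) = 1/(72686 + 37090/18301) = 1/(1330263576/18301) = 18301/1330263576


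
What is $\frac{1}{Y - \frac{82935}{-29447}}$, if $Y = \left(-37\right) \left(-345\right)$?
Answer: $\frac{29447}{375973890} \approx 7.8322 \cdot 10^{-5}$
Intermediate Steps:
$Y = 12765$
$\frac{1}{Y - \frac{82935}{-29447}} = \frac{1}{12765 - \frac{82935}{-29447}} = \frac{1}{12765 - - \frac{82935}{29447}} = \frac{1}{12765 + \frac{82935}{29447}} = \frac{1}{\frac{375973890}{29447}} = \frac{29447}{375973890}$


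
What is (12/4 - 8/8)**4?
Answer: 16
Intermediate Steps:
(12/4 - 8/8)**4 = (12*(1/4) - 8*1/8)**4 = (3 - 1)**4 = 2**4 = 16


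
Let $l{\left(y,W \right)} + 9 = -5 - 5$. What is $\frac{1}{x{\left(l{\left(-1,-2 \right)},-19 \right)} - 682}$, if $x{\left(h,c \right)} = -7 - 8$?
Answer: $- \frac{1}{697} \approx -0.0014347$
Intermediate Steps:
$l{\left(y,W \right)} = -19$ ($l{\left(y,W \right)} = -9 - 10 = -19$)
$x{\left(h,c \right)} = -15$ ($x{\left(h,c \right)} = -7 - 8 = -15$)
$\frac{1}{x{\left(l{\left(-1,-2 \right)},-19 \right)} - 682} = \frac{1}{-15 - 682} = \frac{1}{-697} = - \frac{1}{697}$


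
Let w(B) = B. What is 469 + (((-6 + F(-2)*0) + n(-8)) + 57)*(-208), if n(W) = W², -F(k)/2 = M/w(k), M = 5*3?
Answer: -23451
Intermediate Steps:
M = 15
F(k) = -30/k
469 + (((-6 + F(-2)*0) + n(-8)) + 57)*(-208) = 469 + (((-6 - 30/(-2)*0) + (-8)²) + 57)*(-208) = 469 + (((-6 - 30*(-½)*0) + 64) + 57)*(-208) = 469 + (((-6 + 15*0) + 64) + 57)*(-208) = 469 + (((-6 + 0) + 64) + 57)*(-208) = 469 + ((-6 + 64) + 57)*(-208) = 469 + (58 + 57)*(-208) = 469 + 115*(-208) = 469 - 23920 = -23451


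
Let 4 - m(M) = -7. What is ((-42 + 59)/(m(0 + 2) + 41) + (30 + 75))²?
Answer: 29997529/2704 ≈ 11094.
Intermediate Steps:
m(M) = 11 (m(M) = 4 - 1*(-7) = 4 + 7 = 11)
((-42 + 59)/(m(0 + 2) + 41) + (30 + 75))² = ((-42 + 59)/(11 + 41) + (30 + 75))² = (17/52 + 105)² = (5477/52)² = 29997529/2704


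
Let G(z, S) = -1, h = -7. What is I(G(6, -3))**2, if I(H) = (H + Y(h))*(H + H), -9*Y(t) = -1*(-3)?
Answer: 64/9 ≈ 7.1111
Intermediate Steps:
Y(t) = -1/3 (Y(t) = -(-1)*(-3)/9 = -1/9*3 = -1/3)
I(H) = 2*H*(-1/3 + H) (I(H) = (H - 1/3)*(H + H) = (-1/3 + H)*(2*H) = 2*H*(-1/3 + H))
I(G(6, -3))**2 = ((2/3)*(-1)*(-1 + 3*(-1)))**2 = ((2/3)*(-1)*(-1 - 3))**2 = ((2/3)*(-1)*(-4))**2 = (8/3)**2 = 64/9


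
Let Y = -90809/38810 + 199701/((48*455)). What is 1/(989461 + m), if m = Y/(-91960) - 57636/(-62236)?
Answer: 1617020987790208/1599980700983646822119 ≈ 1.0107e-6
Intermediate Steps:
Y = 38447515/5650736 (Y = -90809*1/38810 + 199701/21840 = -90809/38810 + 199701*(1/21840) = -90809/38810 + 66567/7280 = 38447515/5650736 ≈ 6.8040)
m = 1497383759824231/1617020987790208 (m = (38447515/5650736)/(-91960) - 57636/(-62236) = (38447515/5650736)*(-1/91960) - 57636*(-1/62236) = -7689503/103928336512 + 14409/15559 = 1497383759824231/1617020987790208 ≈ 0.92601)
1/(989461 + m) = 1/(989461 + 1497383759824231/1617020987790208) = 1/(1599980700983646822119/1617020987790208) = 1617020987790208/1599980700983646822119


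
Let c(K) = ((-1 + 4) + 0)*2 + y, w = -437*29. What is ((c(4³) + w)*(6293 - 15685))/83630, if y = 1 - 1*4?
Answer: 11899664/8363 ≈ 1422.9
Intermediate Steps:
y = -3 (y = 1 - 4 = -3)
w = -12673
c(K) = 3 (c(K) = ((-1 + 4) + 0)*2 - 3 = (3 + 0)*2 - 3 = 3*2 - 3 = 6 - 3 = 3)
((c(4³) + w)*(6293 - 15685))/83630 = ((3 - 12673)*(6293 - 15685))/83630 = -12670*(-9392)*(1/83630) = 118996640*(1/83630) = 11899664/8363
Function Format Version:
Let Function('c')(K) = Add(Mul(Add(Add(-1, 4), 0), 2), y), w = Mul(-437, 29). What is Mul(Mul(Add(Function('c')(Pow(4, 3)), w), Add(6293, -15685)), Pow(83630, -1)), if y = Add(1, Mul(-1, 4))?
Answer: Rational(11899664, 8363) ≈ 1422.9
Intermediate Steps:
y = -3 (y = Add(1, -4) = -3)
w = -12673
Function('c')(K) = 3 (Function('c')(K) = Add(Mul(Add(Add(-1, 4), 0), 2), -3) = Add(Mul(Add(3, 0), 2), -3) = Add(Mul(3, 2), -3) = Add(6, -3) = 3)
Mul(Mul(Add(Function('c')(Pow(4, 3)), w), Add(6293, -15685)), Pow(83630, -1)) = Mul(Mul(Add(3, -12673), Add(6293, -15685)), Pow(83630, -1)) = Mul(Mul(-12670, -9392), Rational(1, 83630)) = Mul(118996640, Rational(1, 83630)) = Rational(11899664, 8363)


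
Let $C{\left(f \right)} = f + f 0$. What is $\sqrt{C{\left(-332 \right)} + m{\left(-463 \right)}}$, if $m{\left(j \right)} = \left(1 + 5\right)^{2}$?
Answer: $2 i \sqrt{74} \approx 17.205 i$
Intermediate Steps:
$C{\left(f \right)} = f$ ($C{\left(f \right)} = f + 0 = f$)
$m{\left(j \right)} = 36$ ($m{\left(j \right)} = 6^{2} = 36$)
$\sqrt{C{\left(-332 \right)} + m{\left(-463 \right)}} = \sqrt{-332 + 36} = \sqrt{-296} = 2 i \sqrt{74}$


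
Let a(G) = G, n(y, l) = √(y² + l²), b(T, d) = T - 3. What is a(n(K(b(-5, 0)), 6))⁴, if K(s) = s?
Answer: 10000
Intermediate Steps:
b(T, d) = -3 + T
n(y, l) = √(l² + y²)
a(n(K(b(-5, 0)), 6))⁴ = (√(6² + (-3 - 5)²))⁴ = (√(36 + (-8)²))⁴ = (√(36 + 64))⁴ = (√100)⁴ = 10⁴ = 10000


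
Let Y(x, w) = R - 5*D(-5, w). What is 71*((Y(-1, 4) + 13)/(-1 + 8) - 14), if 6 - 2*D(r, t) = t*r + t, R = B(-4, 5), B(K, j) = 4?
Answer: -9656/7 ≈ -1379.4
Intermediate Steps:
R = 4
D(r, t) = 3 - t/2 - r*t/2 (D(r, t) = 3 - (t*r + t)/2 = 3 - (r*t + t)/2 = 3 - (t + r*t)/2 = 3 + (-t/2 - r*t/2) = 3 - t/2 - r*t/2)
Y(x, w) = -11 - 10*w (Y(x, w) = 4 - 5*(3 - w/2 - ½*(-5)*w) = 4 - 5*(3 - w/2 + 5*w/2) = 4 - 5*(3 + 2*w) = 4 + (-15 - 10*w) = -11 - 10*w)
71*((Y(-1, 4) + 13)/(-1 + 8) - 14) = 71*(((-11 - 10*4) + 13)/(-1 + 8) - 14) = 71*(((-11 - 40) + 13)/7 - 14) = 71*((-51 + 13)*(⅐) - 14) = 71*(-38*⅐ - 14) = 71*(-38/7 - 14) = 71*(-136/7) = -9656/7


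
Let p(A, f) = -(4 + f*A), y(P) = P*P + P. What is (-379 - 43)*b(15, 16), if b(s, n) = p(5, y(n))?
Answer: 575608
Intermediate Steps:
y(P) = P + P**2 (y(P) = P**2 + P = P + P**2)
p(A, f) = -4 - A*f (p(A, f) = -(4 + A*f) = -4 - A*f)
b(s, n) = -4 - 5*n*(1 + n) (b(s, n) = -4 - 1*5*n*(1 + n) = -4 - 5*n*(1 + n))
(-379 - 43)*b(15, 16) = (-379 - 43)*(-4 - 5*16*(1 + 16)) = -422*(-4 - 5*16*17) = -422*(-4 - 1360) = -422*(-1364) = 575608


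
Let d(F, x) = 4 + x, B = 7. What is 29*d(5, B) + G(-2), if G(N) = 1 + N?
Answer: 318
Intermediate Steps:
29*d(5, B) + G(-2) = 29*(4 + 7) + (1 - 2) = 29*11 - 1 = 319 - 1 = 318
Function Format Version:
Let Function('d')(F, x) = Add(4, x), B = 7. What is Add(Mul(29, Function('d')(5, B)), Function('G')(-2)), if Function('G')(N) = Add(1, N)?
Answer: 318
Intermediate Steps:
Add(Mul(29, Function('d')(5, B)), Function('G')(-2)) = Add(Mul(29, Add(4, 7)), Add(1, -2)) = Add(Mul(29, 11), -1) = Add(319, -1) = 318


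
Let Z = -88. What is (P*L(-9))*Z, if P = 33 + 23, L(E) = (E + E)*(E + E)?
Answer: -1596672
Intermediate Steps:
L(E) = 4*E**2 (L(E) = (2*E)*(2*E) = 4*E**2)
P = 56
(P*L(-9))*Z = (56*(4*(-9)**2))*(-88) = (56*(4*81))*(-88) = (56*324)*(-88) = 18144*(-88) = -1596672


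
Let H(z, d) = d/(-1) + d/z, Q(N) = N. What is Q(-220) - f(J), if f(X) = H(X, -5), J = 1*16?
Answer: -3595/16 ≈ -224.69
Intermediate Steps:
J = 16
H(z, d) = -d + d/z (H(z, d) = d*(-1) + d/z = -d + d/z)
f(X) = 5 - 5/X (f(X) = -1*(-5) - 5/X = 5 - 5/X)
Q(-220) - f(J) = -220 - (5 - 5/16) = -220 - 1*75/16 = -220 - 75/16 = -3595/16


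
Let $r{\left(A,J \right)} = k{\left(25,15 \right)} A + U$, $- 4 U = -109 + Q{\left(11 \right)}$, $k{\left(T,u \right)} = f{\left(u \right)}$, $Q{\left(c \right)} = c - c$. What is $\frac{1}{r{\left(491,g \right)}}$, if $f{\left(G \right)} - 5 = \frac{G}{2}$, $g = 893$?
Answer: $\frac{4}{24659} \approx 0.00016221$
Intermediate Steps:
$f{\left(G \right)} = 5 + \frac{G}{2}$
$Q{\left(c \right)} = 0$
$k{\left(T,u \right)} = 5 + \frac{u}{2}$
$U = \frac{109}{4}$ ($U = - \frac{-109 + 0}{4} = \left(- \frac{1}{4}\right) \left(-109\right) = \frac{109}{4} \approx 27.25$)
$r{\left(A,J \right)} = \frac{109}{4} + \frac{25 A}{2}$ ($r{\left(A,J \right)} = \left(5 + \frac{1}{2} \cdot 15\right) A + \frac{109}{4} = \left(5 + \frac{15}{2}\right) A + \frac{109}{4} = \frac{25 A}{2} + \frac{109}{4} = \frac{109}{4} + \frac{25 A}{2}$)
$\frac{1}{r{\left(491,g \right)}} = \frac{1}{\frac{109}{4} + \frac{25}{2} \cdot 491} = \frac{1}{\frac{109}{4} + \frac{12275}{2}} = \frac{1}{\frac{24659}{4}} = \frac{4}{24659}$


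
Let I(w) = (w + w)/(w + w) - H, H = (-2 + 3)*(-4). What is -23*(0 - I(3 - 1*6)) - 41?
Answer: 74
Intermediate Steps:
H = -4 (H = 1*(-4) = -4)
I(w) = 5 (I(w) = (w + w)/(w + w) - 1*(-4) = (2*w)/((2*w)) + 4 = (2*w)*(1/(2*w)) + 4 = 1 + 4 = 5)
-23*(0 - I(3 - 1*6)) - 41 = -23*(0 - 1*5) - 41 = -23*(0 - 5) - 41 = -23*(-5) - 41 = 115 - 41 = 74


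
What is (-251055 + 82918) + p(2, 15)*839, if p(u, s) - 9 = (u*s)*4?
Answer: -59906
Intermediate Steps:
p(u, s) = 9 + 4*s*u (p(u, s) = 9 + (u*s)*4 = 9 + (s*u)*4 = 9 + 4*s*u)
(-251055 + 82918) + p(2, 15)*839 = (-251055 + 82918) + (9 + 4*15*2)*839 = -168137 + (9 + 120)*839 = -168137 + 129*839 = -168137 + 108231 = -59906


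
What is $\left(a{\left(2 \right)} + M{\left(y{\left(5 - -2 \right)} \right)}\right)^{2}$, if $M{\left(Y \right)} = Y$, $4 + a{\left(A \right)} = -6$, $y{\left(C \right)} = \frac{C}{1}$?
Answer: $9$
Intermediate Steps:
$y{\left(C \right)} = C$ ($y{\left(C \right)} = C 1 = C$)
$a{\left(A \right)} = -10$ ($a{\left(A \right)} = -4 - 6 = -10$)
$\left(a{\left(2 \right)} + M{\left(y{\left(5 - -2 \right)} \right)}\right)^{2} = \left(-10 + \left(5 - -2\right)\right)^{2} = \left(-10 + \left(5 + 2\right)\right)^{2} = \left(-10 + 7\right)^{2} = \left(-3\right)^{2} = 9$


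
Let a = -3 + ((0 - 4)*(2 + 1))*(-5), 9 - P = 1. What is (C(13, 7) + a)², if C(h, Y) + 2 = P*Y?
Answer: 12321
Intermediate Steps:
P = 8 (P = 9 - 1*1 = 9 - 1 = 8)
C(h, Y) = -2 + 8*Y
a = 57 (a = -3 - 4*3*(-5) = -3 - 12*(-5) = -3 + 60 = 57)
(C(13, 7) + a)² = ((-2 + 8*7) + 57)² = ((-2 + 56) + 57)² = (54 + 57)² = 111² = 12321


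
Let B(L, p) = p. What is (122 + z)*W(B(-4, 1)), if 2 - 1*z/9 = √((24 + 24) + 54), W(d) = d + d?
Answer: 280 - 18*√102 ≈ 98.209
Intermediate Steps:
W(d) = 2*d
z = 18 - 9*√102 (z = 18 - 9*√((24 + 24) + 54) = 18 - 9*√(48 + 54) = 18 - 9*√102 ≈ -72.896)
(122 + z)*W(B(-4, 1)) = (122 + (18 - 9*√102))*(2*1) = (140 - 9*√102)*2 = 280 - 18*√102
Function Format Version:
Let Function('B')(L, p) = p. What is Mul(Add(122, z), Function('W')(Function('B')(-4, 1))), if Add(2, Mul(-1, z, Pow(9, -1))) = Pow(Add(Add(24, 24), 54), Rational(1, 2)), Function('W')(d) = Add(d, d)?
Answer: Add(280, Mul(-18, Pow(102, Rational(1, 2)))) ≈ 98.209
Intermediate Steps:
Function('W')(d) = Mul(2, d)
z = Add(18, Mul(-9, Pow(102, Rational(1, 2)))) (z = Add(18, Mul(-9, Pow(Add(Add(24, 24), 54), Rational(1, 2)))) = Add(18, Mul(-9, Pow(Add(48, 54), Rational(1, 2)))) = Add(18, Mul(-9, Pow(102, Rational(1, 2)))) ≈ -72.896)
Mul(Add(122, z), Function('W')(Function('B')(-4, 1))) = Mul(Add(122, Add(18, Mul(-9, Pow(102, Rational(1, 2))))), Mul(2, 1)) = Mul(Add(140, Mul(-9, Pow(102, Rational(1, 2)))), 2) = Add(280, Mul(-18, Pow(102, Rational(1, 2))))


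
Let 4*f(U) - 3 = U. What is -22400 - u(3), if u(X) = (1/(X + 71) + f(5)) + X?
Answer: -1657971/74 ≈ -22405.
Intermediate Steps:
f(U) = 3/4 + U/4
u(X) = 2 + X + 1/(71 + X) (u(X) = (1/(X + 71) + (3/4 + (1/4)*5)) + X = (1/(71 + X) + (3/4 + 5/4)) + X = (1/(71 + X) + 2) + X = (2 + 1/(71 + X)) + X = 2 + X + 1/(71 + X))
-22400 - u(3) = -22400 - (143 + 3**2 + 73*3)/(71 + 3) = -22400 - (143 + 9 + 219)/74 = -22400 - 371/74 = -1657971/74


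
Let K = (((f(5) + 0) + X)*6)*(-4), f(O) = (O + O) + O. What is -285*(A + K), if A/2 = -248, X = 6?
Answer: 285000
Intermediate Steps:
A = -496 (A = 2*(-248) = -496)
f(O) = 3*O (f(O) = 2*O + O = 3*O)
K = -504 (K = (((3*5 + 0) + 6)*6)*(-4) = (((15 + 0) + 6)*6)*(-4) = ((15 + 6)*6)*(-4) = (21*6)*(-4) = 126*(-4) = -504)
-285*(A + K) = -285*(-496 - 504) = -285*(-1000) = 285000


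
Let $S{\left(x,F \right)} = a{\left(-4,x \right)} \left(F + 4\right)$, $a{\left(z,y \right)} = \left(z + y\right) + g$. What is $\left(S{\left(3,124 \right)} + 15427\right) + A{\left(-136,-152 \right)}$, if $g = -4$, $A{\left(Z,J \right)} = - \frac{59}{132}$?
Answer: $\frac{1951825}{132} \approx 14787.0$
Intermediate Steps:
$A{\left(Z,J \right)} = - \frac{59}{132}$ ($A{\left(Z,J \right)} = \left(-59\right) \frac{1}{132} = - \frac{59}{132}$)
$a{\left(z,y \right)} = -4 + y + z$ ($a{\left(z,y \right)} = \left(z + y\right) - 4 = \left(y + z\right) - 4 = -4 + y + z$)
$S{\left(x,F \right)} = \left(-8 + x\right) \left(4 + F\right)$ ($S{\left(x,F \right)} = \left(-4 + x - 4\right) \left(F + 4\right) = \left(-8 + x\right) \left(4 + F\right)$)
$\left(S{\left(3,124 \right)} + 15427\right) + A{\left(-136,-152 \right)} = \left(\left(-8 + 3\right) \left(4 + 124\right) + 15427\right) - \frac{59}{132} = \left(\left(-5\right) 128 + 15427\right) - \frac{59}{132} = \left(-640 + 15427\right) - \frac{59}{132} = 14787 - \frac{59}{132} = \frac{1951825}{132}$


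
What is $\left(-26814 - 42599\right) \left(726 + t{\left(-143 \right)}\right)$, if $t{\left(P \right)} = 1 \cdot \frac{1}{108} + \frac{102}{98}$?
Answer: $- \frac{267069918737}{5292} \approx -5.0467 \cdot 10^{7}$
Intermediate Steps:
$t{\left(P \right)} = \frac{5557}{5292}$ ($t{\left(P \right)} = 1 \cdot \frac{1}{108} + 102 \cdot \frac{1}{98} = \frac{1}{108} + \frac{51}{49} = \frac{5557}{5292}$)
$\left(-26814 - 42599\right) \left(726 + t{\left(-143 \right)}\right) = \left(-26814 - 42599\right) \left(726 + \frac{5557}{5292}\right) = \left(-69413\right) \frac{3847549}{5292} = - \frac{267069918737}{5292}$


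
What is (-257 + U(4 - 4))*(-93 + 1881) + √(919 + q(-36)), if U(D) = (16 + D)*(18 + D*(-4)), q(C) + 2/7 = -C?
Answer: 55428 + √46781/7 ≈ 55459.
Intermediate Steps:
q(C) = -2/7 - C
U(D) = (16 + D)*(18 - 4*D)
(-257 + U(4 - 4))*(-93 + 1881) + √(919 + q(-36)) = (-257 + (288 - 46*(4 - 4) - 4*(4 - 4)²))*(-93 + 1881) + √(919 + (-2/7 - 1*(-36))) = (-257 + (288 - 46*0 - 4*0²))*1788 + √(919 + (-2/7 + 36)) = (-257 + (288 + 0 - 4*0))*1788 + √(919 + 250/7) = (-257 + (288 + 0 + 0))*1788 + √(6683/7) = (-257 + 288)*1788 + √46781/7 = 31*1788 + √46781/7 = 55428 + √46781/7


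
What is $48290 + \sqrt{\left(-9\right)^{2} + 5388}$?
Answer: $48290 + \sqrt{5469} \approx 48364.0$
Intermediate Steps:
$48290 + \sqrt{\left(-9\right)^{2} + 5388} = 48290 + \sqrt{81 + 5388} = 48290 + \sqrt{5469}$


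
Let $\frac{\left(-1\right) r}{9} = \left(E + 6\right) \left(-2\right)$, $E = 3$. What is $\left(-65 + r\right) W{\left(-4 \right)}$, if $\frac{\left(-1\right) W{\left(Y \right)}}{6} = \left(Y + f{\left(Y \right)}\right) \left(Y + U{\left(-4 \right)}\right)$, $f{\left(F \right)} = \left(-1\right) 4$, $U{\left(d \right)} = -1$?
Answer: $-23280$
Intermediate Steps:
$f{\left(F \right)} = -4$
$W{\left(Y \right)} = - 6 \left(-1 + Y\right) \left(-4 + Y\right)$ ($W{\left(Y \right)} = - 6 \left(Y - 4\right) \left(Y - 1\right) = - 6 \left(-4 + Y\right) \left(-1 + Y\right) = - 6 \left(-1 + Y\right) \left(-4 + Y\right)$)
$r = 162$ ($r = - 9 \left(3 + 6\right) \left(-2\right) = - 9 \cdot 9 \left(-2\right) = \left(-9\right) \left(-18\right) = 162$)
$\left(-65 + r\right) W{\left(-4 \right)} = \left(-65 + 162\right) \left(-24 - 6 \left(-4\right)^{2} + 30 \left(-4\right)\right) = 97 \left(-24 - 96 - 120\right) = 97 \left(-240\right) = -23280$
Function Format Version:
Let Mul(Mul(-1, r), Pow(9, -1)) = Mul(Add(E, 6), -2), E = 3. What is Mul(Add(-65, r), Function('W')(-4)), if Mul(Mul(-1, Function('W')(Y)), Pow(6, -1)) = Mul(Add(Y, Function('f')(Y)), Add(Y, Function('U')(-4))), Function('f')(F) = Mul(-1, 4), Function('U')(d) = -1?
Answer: -23280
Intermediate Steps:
Function('f')(F) = -4
Function('W')(Y) = Mul(-6, Add(-1, Y), Add(-4, Y)) (Function('W')(Y) = Mul(-6, Mul(Add(Y, -4), Add(Y, -1))) = Mul(-6, Mul(Add(-4, Y), Add(-1, Y))) = Mul(-6, Mul(Add(-1, Y), Add(-4, Y))) = Mul(-6, Add(-1, Y), Add(-4, Y)))
r = 162 (r = Mul(-9, Mul(Add(3, 6), -2)) = Mul(-9, Mul(9, -2)) = Mul(-9, -18) = 162)
Mul(Add(-65, r), Function('W')(-4)) = Mul(Add(-65, 162), Add(-24, Mul(-6, Pow(-4, 2)), Mul(30, -4))) = Mul(97, Add(-24, Mul(-6, 16), -120)) = Mul(97, Add(-24, -96, -120)) = Mul(97, -240) = -23280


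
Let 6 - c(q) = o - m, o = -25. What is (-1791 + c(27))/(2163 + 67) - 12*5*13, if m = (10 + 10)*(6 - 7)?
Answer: -174118/223 ≈ -780.80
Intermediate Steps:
m = -20 (m = 20*(-1) = -20)
c(q) = 11 (c(q) = 6 - (-25 - 1*(-20)) = 6 - (-25 + 20) = 6 - 1*(-5) = 6 + 5 = 11)
(-1791 + c(27))/(2163 + 67) - 12*5*13 = (-1791 + 11)/(2163 + 67) - 12*5*13 = -1780/2230 - 60*13 = -1780*1/2230 - 780 = -178/223 - 780 = -174118/223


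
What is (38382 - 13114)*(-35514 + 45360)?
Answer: 248788728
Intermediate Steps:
(38382 - 13114)*(-35514 + 45360) = 25268*9846 = 248788728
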